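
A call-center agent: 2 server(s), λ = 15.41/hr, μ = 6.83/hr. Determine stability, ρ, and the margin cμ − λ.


Total capacity cμ = 2·6.83 = 13.66/hr
ρ = λ/(cμ) = 15.41/13.66 = 1.1281
Stable ⇔ ρ < 1: NO
Spare capacity = cμ − λ = 13.66 − 15.41 = -1.75/hr

Final: ρ = 1.1281; unstable; margin = -1.75/hr


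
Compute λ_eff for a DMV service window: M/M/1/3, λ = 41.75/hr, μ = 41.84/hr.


ρ = 0.9978; P_K = (1−ρ)ρ^3/(1−ρ^4) = 0.249193
λ_eff = λ(1 − P_K) = 41.75·(1 − 0.249193) = 41.75·0.750807 = 31.3462 /hr

Final: 31.3462 /hr


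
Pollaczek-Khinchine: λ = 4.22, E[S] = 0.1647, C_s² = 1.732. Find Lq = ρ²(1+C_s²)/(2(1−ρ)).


ρ = λ·E[S] = 4.22·0.1647 = 0.6950
Lq = ρ²(1+C_s²)/(2(1−ρ)) = 0.4831·(1+1.732)/(2·0.3050)
= 0.4831·2.7320/0.6099 = 2.16377

Final: 2.16377


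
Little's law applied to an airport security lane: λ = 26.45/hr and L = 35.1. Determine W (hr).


W = L/λ = 35.1/26.45 = 1.3270 hr

Final: 1.3270 hr


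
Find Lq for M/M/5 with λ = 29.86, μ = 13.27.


a = λ/μ = 2.2502; ρ = a/5 = 0.4500
P₀ = 0.103916
Lq = P₀·a^c·ρ / (c!·(1−ρ)²) = 0.103916·57.68918·0.4500/(120·0.30246)
= 0.07433

Final: 0.07433


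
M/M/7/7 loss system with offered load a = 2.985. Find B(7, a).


B(c,a) = (a^c/c!) / Σ_{k=0}^{c} a^k/k!
a^7/7! = 0.418967
Σ terms (k=0..7): 1.00000 + 2.98500 + 4.45511 + 4.43284 + 3.30800 + 1.97488 + 0.98250 + 0.41897 = 19.557302
B = 0.418967/19.557302 = 0.021423

Final: 0.021423


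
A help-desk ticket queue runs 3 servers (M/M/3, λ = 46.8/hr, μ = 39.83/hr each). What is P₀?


a = λ/μ = 46.8/39.83 = 1.1750; ρ = a/c = 0.3917
Σ_{k=0}^{2} a^k/k! (terms k=0..2) = 1.00000 + 1.17499 + 0.69031 = 2.86530
Tail: a^3/(3!(1−ρ)) = 1.62221/(6·0.6083) = 0.44444
P₀ = 1/(2.86530 + 0.44444) = 1/3.30974 = 0.302139

Final: 0.302139


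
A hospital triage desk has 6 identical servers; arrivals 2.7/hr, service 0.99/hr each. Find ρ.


ρ = λ/(cμ) = 2.7/(6·0.99) = 2.7/5.94 = 0.4545

Final: 0.4545


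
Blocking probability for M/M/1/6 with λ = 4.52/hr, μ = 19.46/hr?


ρ = λ/μ = 4.52/19.46 = 0.2323
P_K = (1−ρ)ρ^K/(1−ρ^(K+1)) = (0.7677·0.0001570)/(1 − 0.00003647)
= 0.0001206/0.999964 = 0.0001206

Final: 0.0001206


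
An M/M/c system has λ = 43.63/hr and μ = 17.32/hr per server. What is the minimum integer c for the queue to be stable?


Stability requires cμ > λ ⇔ c > λ/μ.
λ/μ = 43.63/17.32 = 2.5191
Minimum integer c = ⌊2.5191⌋ + 1 = 3
Check: 3·17.32 = 51.96 > 43.63, while 2·17.32 = 34.64 ≤ 43.63

Final: 3 servers


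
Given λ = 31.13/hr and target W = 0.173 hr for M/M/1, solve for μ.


W = 1/(μ−λ) ⇒ μ − λ = 1/W = 1/0.173 = 5.7803
μ = λ + 1/W = 31.13 + 5.7803 = 36.9103 per hr

Final: 36.9103 /hr


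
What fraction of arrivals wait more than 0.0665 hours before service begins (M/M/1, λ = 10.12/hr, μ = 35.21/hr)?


ρ = 10.12/35.21 = 0.2874
P(Wq > t) = ρ·e^{−(μ−λ)t} = 0.2874·e^{−1.6685}
= 0.2874·0.188532 = 0.054188

Final: 0.054188


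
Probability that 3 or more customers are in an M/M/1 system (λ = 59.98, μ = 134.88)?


ρ = 59.98/134.88 = 0.4447
P(N ≥ n) = ρ^n = 0.4447^3 = 0.087938

Final: 0.087938


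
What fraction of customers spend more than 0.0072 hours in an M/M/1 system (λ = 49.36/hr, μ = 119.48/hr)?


W ~ Exponential(μ−λ) for M/M/1.
μ − λ = 119.48 − 49.36 = 70.1200
P(W > t) = e^{−(μ−λ)t} = e^{−0.5049} = 0.603588

Final: 0.603588


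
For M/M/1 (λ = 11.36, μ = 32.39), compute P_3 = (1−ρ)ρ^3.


ρ = 11.36/32.39 = 0.3507
P_n = (1−ρ)·ρ^n = (1 − 0.3507)·0.3507^3 = 0.6493·0.043142 = 0.028011

Final: 0.028011


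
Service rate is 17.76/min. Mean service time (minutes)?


Mean service time = 1/μ = 1/17.76 minute = 0.05631 minute
In minutes: 0.05631 × 1 = 0.05631 min

Final: 0.05631 min


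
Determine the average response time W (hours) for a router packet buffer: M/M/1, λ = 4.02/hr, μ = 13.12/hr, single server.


W = 1/(μ−λ) = 1/(13.12 − 4.02) = 1/9.10 = 0.1099 hr

Final: 0.1099 hr


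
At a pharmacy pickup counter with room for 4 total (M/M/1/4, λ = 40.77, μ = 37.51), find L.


ρ = 40.77/37.51 = 1.0869
L = ρ[1 − (K+1)ρ^K + Kρ^(K+1)] / [(1−ρ)(1−ρ^(K+1))]
Numerator: 1.0869·(1 − 5·1.395644 + 4·1.516939) = 0.097321
Denominator: (-0.08691)·(-0.516939) = 0.044927
L = 0.097321/0.044927 = 2.1662

Final: 2.1662


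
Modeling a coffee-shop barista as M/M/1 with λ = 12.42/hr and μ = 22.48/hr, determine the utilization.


ρ = λ/μ = 12.42/22.48 = 0.5525

Final: 0.5525


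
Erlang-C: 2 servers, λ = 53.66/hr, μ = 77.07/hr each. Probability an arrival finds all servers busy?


a = λ/μ = 0.6963; ρ = a/2 = 0.3481
P₀ = 0.483542 (from M/M/c formula)
C(c,a) = [a^c/(c!(1−ρ))]·P₀ = [0.48476/(2·0.6519)]·0.483542
= 0.37182·0.483542 = 0.179792

Final: 0.179792


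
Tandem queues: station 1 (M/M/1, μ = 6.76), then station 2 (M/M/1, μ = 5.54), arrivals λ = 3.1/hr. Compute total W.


Each node sees arrival rate λ = 3.1/hr (tandem ⇒ throughput preserved).
W₁ = 1/(μ₁−λ) = 1/(6.76−3.1) = 0.27322 hr
W₂ = 1/(μ₂−λ) = 1/(5.54−3.1) = 0.40984 hr
W_total = W₁ + W₂ = 0.27322 + 0.40984 = 0.68306 hr

Final: 0.68306 hr


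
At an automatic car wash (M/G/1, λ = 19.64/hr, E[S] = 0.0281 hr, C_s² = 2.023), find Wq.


ρ = λ·E[S] = 19.64·0.0281 = 0.5519
E[S²] = E[S]²(1+C_s²) = 0.0281²·(1+2.023) = 0.002387
Wq = λ·E[S²]/(2(1−ρ)) = 19.64·0.002387/(2·0.4481) = 0.05231 hr

Final: 0.05231 hr


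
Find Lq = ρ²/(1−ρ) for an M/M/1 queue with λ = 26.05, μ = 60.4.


ρ = 26.05/60.4 = 0.4313
Lq = ρ²/(1−ρ) = 0.1860/0.5687 = 0.3271

Final: 0.3271


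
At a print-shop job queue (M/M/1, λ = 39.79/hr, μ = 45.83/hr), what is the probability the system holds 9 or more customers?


ρ = 39.79/45.83 = 0.8682
P(N ≥ n) = ρ^n = 0.8682^9 = 0.280296

Final: 0.280296


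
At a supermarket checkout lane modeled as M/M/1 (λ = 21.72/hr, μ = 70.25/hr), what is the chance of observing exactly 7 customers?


ρ = 21.72/70.25 = 0.3092
P_n = (1−ρ)·ρ^n = (1 − 0.3092)·0.3092^7 = 0.6908·0.0002701 = 0.0001866

Final: 0.0001866


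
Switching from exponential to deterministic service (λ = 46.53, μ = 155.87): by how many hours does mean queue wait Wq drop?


ρ = 46.53/155.87 = 0.2985
Wq(M/M/1) = ρ/(μ−λ) = 0.2985/109.34 = 0.002730 hr
Wq(M/D/1) = ρ/(2(μ−λ)) = 0.001365 hr
Savings = 0.002730 − 0.001365 = 0.001365 hr

Final: 0.001365 hr


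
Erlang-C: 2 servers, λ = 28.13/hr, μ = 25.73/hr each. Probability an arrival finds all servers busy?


a = λ/μ = 1.0933; ρ = a/2 = 0.5466
P₀ = 0.293127 (from M/M/c formula)
C(c,a) = [a^c/(c!(1−ρ))]·P₀ = [1.19525/(2·0.4534)]·0.293127
= 1.31821·0.293127 = 0.386404

Final: 0.386404


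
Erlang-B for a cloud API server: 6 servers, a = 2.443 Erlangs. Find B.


B(c,a) = (a^c/c!) / Σ_{k=0}^{c} a^k/k!
a^6/6! = 0.295263
Σ terms (k=0..6): 1.00000 + 2.44300 + 2.98412 + 2.43007 + 1.48417 + 0.72516 + 0.29526 = 11.361789
B = 0.295263/11.361789 = 0.025987

Final: 0.025987


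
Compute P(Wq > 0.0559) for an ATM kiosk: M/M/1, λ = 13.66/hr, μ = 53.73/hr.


ρ = 13.66/53.73 = 0.2542
P(Wq > t) = ρ·e^{−(μ−λ)t} = 0.2542·e^{−2.2399}
= 0.2542·0.106468 = 0.027068

Final: 0.027068


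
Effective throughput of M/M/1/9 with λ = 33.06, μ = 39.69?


ρ = 0.8330; P_K = (1−ρ)ρ^9/(1−ρ^10) = 0.038419
λ_eff = λ(1 − P_K) = 33.06·(1 − 0.038419) = 33.06·0.961581 = 31.7899 /hr

Final: 31.7899 /hr


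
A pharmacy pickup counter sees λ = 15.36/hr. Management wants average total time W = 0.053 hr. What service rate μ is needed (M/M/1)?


W = 1/(μ−λ) ⇒ μ − λ = 1/W = 1/0.053 = 18.8679
μ = λ + 1/W = 15.36 + 18.8679 = 34.2279 per hr

Final: 34.2279 /hr


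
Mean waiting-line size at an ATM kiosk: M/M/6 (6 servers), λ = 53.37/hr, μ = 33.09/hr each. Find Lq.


a = λ/μ = 1.6129; ρ = a/6 = 0.2688
P₀ = 0.199235
Lq = P₀·a^c·ρ / (c!·(1−ρ)²) = 0.199235·17.60365·0.2688/(720·0.53464)
= 0.002449

Final: 0.002449


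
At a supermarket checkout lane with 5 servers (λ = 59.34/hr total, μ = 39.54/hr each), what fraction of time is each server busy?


ρ = λ/(cμ) = 59.34/(5·39.54) = 59.34/197.70 = 0.3002

Final: 0.3002


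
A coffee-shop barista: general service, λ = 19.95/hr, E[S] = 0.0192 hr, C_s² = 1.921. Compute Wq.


ρ = λ·E[S] = 19.95·0.0192 = 0.3830
E[S²] = E[S]²(1+C_s²) = 0.0192²·(1+1.921) = 0.001077
Wq = λ·E[S²]/(2(1−ρ)) = 19.95·0.001077/(2·0.6170) = 0.01741 hr

Final: 0.01741 hr


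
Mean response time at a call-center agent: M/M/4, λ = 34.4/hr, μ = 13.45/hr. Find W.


a = 2.5576; ρ = 0.6394; P₀ = 0.068676
Lq = P₀·a^c·ρ/(c!(1−ρ)²) = 0.60211
Wq = Lq/λ = 0.60211/34.4 = 0.01750 hr
W = Wq + 1/μ = 0.01750 + 0.07435 = 0.09185 hr

Final: 0.09185 hr


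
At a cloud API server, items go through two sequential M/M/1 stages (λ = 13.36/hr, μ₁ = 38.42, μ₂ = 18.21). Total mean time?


Each node sees arrival rate λ = 13.36/hr (tandem ⇒ throughput preserved).
W₁ = 1/(μ₁−λ) = 1/(38.42−13.36) = 0.03990 hr
W₂ = 1/(μ₂−λ) = 1/(18.21−13.36) = 0.20619 hr
W_total = W₁ + W₂ = 0.03990 + 0.20619 = 0.24609 hr

Final: 0.24609 hr


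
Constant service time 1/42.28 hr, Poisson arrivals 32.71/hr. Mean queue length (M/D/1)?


ρ = 32.71/42.28 = 0.7737
M/D/1: Lq = ρ²/(2(1−ρ)) = 0.5985/(2·0.2263) = 1.32216

Final: 1.32216


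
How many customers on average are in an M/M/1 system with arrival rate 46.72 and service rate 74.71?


ρ = λ/μ = 46.72/74.71 = 0.6254
L = ρ/(1−ρ) = 0.6254/(1 − 0.6254) = 0.6254/0.3746 = 1.6692

Final: 1.6692


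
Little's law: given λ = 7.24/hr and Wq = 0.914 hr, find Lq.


Lq = λWq = 7.24·0.914 = 6.6174

Final: 6.6174


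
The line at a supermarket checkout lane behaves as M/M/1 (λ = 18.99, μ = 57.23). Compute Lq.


ρ = 18.99/57.23 = 0.3318
Lq = ρ²/(1−ρ) = 0.1101/0.6682 = 0.1648

Final: 0.1648


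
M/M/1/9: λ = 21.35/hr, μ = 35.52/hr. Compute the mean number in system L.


ρ = 21.35/35.52 = 0.6011
L = ρ[1 − (K+1)ρ^K + Kρ^(K+1)] / [(1−ρ)(1−ρ^(K+1))]
Numerator: 0.6011·(1 − 10·0.010241 + 9·0.006155) = 0.572815
Denominator: (0.3989)·(0.993845) = 0.396475
L = 0.572815/0.396475 = 1.4448

Final: 1.4448


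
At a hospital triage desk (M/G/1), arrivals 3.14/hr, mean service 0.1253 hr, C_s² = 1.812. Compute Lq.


ρ = λ·E[S] = 3.14·0.1253 = 0.3934
Lq = ρ²(1+C_s²)/(2(1−ρ)) = 0.1548·(1+1.812)/(2·0.6066)
= 0.1548·2.8120/1.2131 = 0.35882

Final: 0.35882


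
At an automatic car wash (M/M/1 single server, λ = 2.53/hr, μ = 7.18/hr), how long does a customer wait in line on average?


ρ = 2.53/7.18 = 0.3524
Wq = ρ/(μ−λ) = 0.3524/(7.18 − 2.53) = 0.3524/4.65 = 0.07578 hr

Final: 0.07578 hr


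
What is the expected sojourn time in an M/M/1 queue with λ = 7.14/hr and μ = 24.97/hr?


W = 1/(μ−λ) = 1/(24.97 − 7.14) = 1/17.83 = 0.05609 hr

Final: 0.05609 hr


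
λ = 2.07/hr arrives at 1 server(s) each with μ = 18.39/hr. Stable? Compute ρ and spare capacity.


Total capacity cμ = 1·18.39 = 18.39/hr
ρ = λ/(cμ) = 2.07/18.39 = 0.1126
Stable ⇔ ρ < 1: YES
Spare capacity = cμ − λ = 18.39 − 2.07 = 16.32/hr

Final: ρ = 0.1126; stable; margin = 16.32/hr


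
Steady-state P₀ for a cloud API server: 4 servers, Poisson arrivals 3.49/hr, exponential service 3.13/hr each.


a = λ/μ = 3.49/3.13 = 1.1150; ρ = a/c = 0.2788
Σ_{k=0}^{3} a^k/k! (terms k=0..3) = 1.00000 + 1.11502 + 0.62163 + 0.23104 = 2.96769
Tail: a^4/(4!(1−ρ)) = 1.54570/(24·0.7212) = 0.08930
P₀ = 1/(2.96769 + 0.08930) = 1/3.05698 = 0.327120

Final: 0.327120


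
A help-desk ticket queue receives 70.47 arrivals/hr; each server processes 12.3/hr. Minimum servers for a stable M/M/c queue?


Stability requires cμ > λ ⇔ c > λ/μ.
λ/μ = 70.47/12.3 = 5.7293
Minimum integer c = ⌊5.7293⌋ + 1 = 6
Check: 6·12.3 = 73.80 > 70.47, while 5·12.3 = 61.50 ≤ 70.47

Final: 6 servers


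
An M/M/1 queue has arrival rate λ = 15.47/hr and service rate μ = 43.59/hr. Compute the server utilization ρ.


ρ = λ/μ = 15.47/43.59 = 0.3549

Final: 0.3549


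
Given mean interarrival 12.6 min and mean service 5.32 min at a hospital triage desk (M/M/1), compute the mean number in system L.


λ = 60/12.6 = 4.7619 /hr
μ = 60/5.32 = 11.2782 /hr
ρ = λ/μ = 4.7619/11.2782 = 0.4222
L = ρ/(1−ρ) = 0.4222/0.5778 = 0.7308

Final: 0.7308


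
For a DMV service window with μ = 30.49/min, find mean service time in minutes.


Mean service time = 1/μ = 1/30.49 minute = 0.03280 minute
In minutes: 0.03280 × 1 = 0.03280 min

Final: 0.03280 min


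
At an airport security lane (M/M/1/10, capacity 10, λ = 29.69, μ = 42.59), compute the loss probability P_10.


ρ = λ/μ = 29.69/42.59 = 0.6971
P_K = (1−ρ)ρ^K/(1−ρ^(K+1)) = (0.3029·0.027104)/(1 − 0.018894)
= 0.008209/0.981106 = 0.008367

Final: 0.008367


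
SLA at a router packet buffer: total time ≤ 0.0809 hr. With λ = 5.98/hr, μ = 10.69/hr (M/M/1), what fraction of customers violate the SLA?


W ~ Exponential(μ−λ) for M/M/1.
μ − λ = 10.69 − 5.98 = 4.7100
P(W > t) = e^{−(μ−λ)t} = e^{−0.3810} = 0.683151

Final: 0.683151


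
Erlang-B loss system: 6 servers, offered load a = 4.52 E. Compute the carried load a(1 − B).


B(6,4.52) = 0.155670 (Erlang-B)
Carried load = a(1 − B) = 4.52·(1 − 0.155670) = 4.52·0.844330 = 3.8164 E

Final: 3.8164 Erlangs


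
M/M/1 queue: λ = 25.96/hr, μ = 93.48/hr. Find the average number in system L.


ρ = λ/μ = 25.96/93.48 = 0.2777
L = ρ/(1−ρ) = 0.2777/(1 − 0.2777) = 0.2777/0.7223 = 0.3845

Final: 0.3845


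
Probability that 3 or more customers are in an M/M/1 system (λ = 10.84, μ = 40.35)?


ρ = 10.84/40.35 = 0.2686
P(N ≥ n) = ρ^n = 0.2686^3 = 0.019389

Final: 0.019389


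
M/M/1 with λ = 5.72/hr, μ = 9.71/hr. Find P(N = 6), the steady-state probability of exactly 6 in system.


ρ = 5.72/9.71 = 0.5891
P_n = (1−ρ)·ρ^n = (1 − 0.5891)·0.5891^6 = 0.4109·0.041789 = 0.017172

Final: 0.017172


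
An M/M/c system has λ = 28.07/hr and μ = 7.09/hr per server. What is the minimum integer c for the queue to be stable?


Stability requires cμ > λ ⇔ c > λ/μ.
λ/μ = 28.07/7.09 = 3.9591
Minimum integer c = ⌊3.9591⌋ + 1 = 4
Check: 4·7.09 = 28.36 > 28.07, while 3·7.09 = 21.27 ≤ 28.07

Final: 4 servers


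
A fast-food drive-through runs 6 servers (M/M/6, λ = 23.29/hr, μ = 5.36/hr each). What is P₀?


a = λ/μ = 23.29/5.36 = 4.3451; ρ = a/c = 0.7242
Σ_{k=0}^{5} a^k/k! (terms k=0..5) = 1.00000 + 4.34515 + 9.44016 + 13.67297 + 14.85277 + 12.90750 = 56.21856
Tail: a^6/(6!(1−ρ)) = 6730.20345/(720·0.2758) = 33.89129
P₀ = 1/(56.21856 + 33.89129) = 1/90.10985 = 0.011098

Final: 0.011098


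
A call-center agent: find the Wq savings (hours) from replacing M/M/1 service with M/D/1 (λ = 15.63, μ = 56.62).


ρ = 15.63/56.62 = 0.2761
Wq(M/M/1) = ρ/(μ−λ) = 0.2761/40.99 = 0.006735 hr
Wq(M/D/1) = ρ/(2(μ−λ)) = 0.003367 hr
Savings = 0.006735 − 0.003367 = 0.003367 hr

Final: 0.003367 hr


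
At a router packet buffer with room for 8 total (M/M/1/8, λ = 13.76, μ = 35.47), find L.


ρ = 13.76/35.47 = 0.3879
L = ρ[1 − (K+1)ρ^K + Kρ^(K+1)] / [(1−ρ)(1−ρ^(K+1))]
Numerator: 0.3879·(1 − 9·0.0005129 + 8·0.0001990) = 0.386760
Denominator: (0.6121)·(0.999801) = 0.611945
L = 0.386760/0.611945 = 0.6320

Final: 0.6320


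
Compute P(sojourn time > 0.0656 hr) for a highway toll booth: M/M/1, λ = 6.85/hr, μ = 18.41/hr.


W ~ Exponential(μ−λ) for M/M/1.
μ − λ = 18.41 − 6.85 = 11.5600
P(W > t) = e^{−(μ−λ)t} = e^{−0.7583} = 0.468445

Final: 0.468445


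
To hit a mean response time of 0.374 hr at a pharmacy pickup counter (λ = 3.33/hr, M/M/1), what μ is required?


W = 1/(μ−λ) ⇒ μ − λ = 1/W = 1/0.374 = 2.6738
μ = λ + 1/W = 3.33 + 2.6738 = 6.0038 per hr

Final: 6.0038 /hr


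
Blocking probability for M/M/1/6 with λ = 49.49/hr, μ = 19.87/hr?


ρ = λ/μ = 49.49/19.87 = 2.4907
P_K = (1−ρ)ρ^K/(1−ρ^(K+1)) = (-1.4907·238.735784)/(1 − 594.616706)
= -355.880922/-593.616706 = 0.599513

Final: 0.599513


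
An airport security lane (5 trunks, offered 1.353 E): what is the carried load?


B(5,1.353) = 0.009792 (Erlang-B)
Carried load = a(1 − B) = 1.353·(1 − 0.009792) = 1.353·0.990208 = 1.3398 E

Final: 1.3398 Erlangs


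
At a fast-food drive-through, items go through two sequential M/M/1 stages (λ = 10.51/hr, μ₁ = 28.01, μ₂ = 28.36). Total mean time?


Each node sees arrival rate λ = 10.51/hr (tandem ⇒ throughput preserved).
W₁ = 1/(μ₁−λ) = 1/(28.01−10.51) = 0.05714 hr
W₂ = 1/(μ₂−λ) = 1/(28.36−10.51) = 0.05602 hr
W_total = W₁ + W₂ = 0.05714 + 0.05602 = 0.11317 hr

Final: 0.11317 hr


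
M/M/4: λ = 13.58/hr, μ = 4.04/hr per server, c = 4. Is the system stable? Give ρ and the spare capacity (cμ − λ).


Total capacity cμ = 4·4.04 = 16.16/hr
ρ = λ/(cμ) = 13.58/16.16 = 0.8403
Stable ⇔ ρ < 1: YES
Spare capacity = cμ − λ = 16.16 − 13.58 = 2.58/hr

Final: ρ = 0.8403; stable; margin = 2.58/hr


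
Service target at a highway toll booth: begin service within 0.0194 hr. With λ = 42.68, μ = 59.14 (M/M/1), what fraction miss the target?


ρ = 42.68/59.14 = 0.7217
P(Wq > t) = ρ·e^{−(μ−λ)t} = 0.7217·e^{−0.3193}
= 0.7217·0.726640 = 0.524400

Final: 0.524400


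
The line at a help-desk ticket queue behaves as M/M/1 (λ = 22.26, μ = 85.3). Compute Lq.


ρ = 22.26/85.3 = 0.2610
Lq = ρ²/(1−ρ) = 0.06810/0.7390 = 0.09215

Final: 0.09215


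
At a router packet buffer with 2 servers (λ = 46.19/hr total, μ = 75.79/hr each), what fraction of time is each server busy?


ρ = λ/(cμ) = 46.19/(2·75.79) = 46.19/151.58 = 0.3047

Final: 0.3047


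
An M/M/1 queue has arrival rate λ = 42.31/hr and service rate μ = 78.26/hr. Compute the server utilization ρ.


ρ = λ/μ = 42.31/78.26 = 0.5406

Final: 0.5406


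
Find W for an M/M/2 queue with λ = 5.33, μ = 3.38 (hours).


a = 1.5769; ρ = 0.7885; P₀ = 0.118280
Lq = P₀·a^c·ρ/(c!(1−ρ)²) = 2.59121
Wq = Lq/λ = 2.59121/5.33 = 0.48616 hr
W = Wq + 1/μ = 0.48616 + 0.29586 = 0.78201 hr

Final: 0.78201 hr


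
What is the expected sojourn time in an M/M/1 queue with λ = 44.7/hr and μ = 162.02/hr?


W = 1/(μ−λ) = 1/(162.02 − 44.7) = 1/117.32 = 0.008524 hr

Final: 0.008524 hr


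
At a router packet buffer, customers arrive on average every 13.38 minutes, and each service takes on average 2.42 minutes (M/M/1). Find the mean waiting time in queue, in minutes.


λ = 60/13.38 = 4.4843 /hr
μ = 60/2.42 = 24.7934 /hr
ρ = λ/μ = 4.4843/24.7934 = 0.1809
Wq = ρ/(μ−λ) = 0.1809/(24.7934−4.4843) = 0.008906 hr
In minutes: 0.008906·60 = 0.5343 min

Final: 0.5343 min


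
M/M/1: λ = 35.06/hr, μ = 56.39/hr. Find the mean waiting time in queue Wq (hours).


ρ = 35.06/56.39 = 0.6217
Wq = ρ/(μ−λ) = 0.6217/(56.39 − 35.06) = 0.6217/21.33 = 0.02915 hr

Final: 0.02915 hr


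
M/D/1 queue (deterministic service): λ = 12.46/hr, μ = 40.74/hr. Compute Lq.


ρ = 12.46/40.74 = 0.3058
M/D/1: Lq = ρ²/(2(1−ρ)) = 0.09354/(2·0.6942) = 0.06738

Final: 0.06738


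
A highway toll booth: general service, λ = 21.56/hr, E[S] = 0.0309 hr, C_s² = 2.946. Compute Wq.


ρ = λ·E[S] = 21.56·0.0309 = 0.6662
E[S²] = E[S]²(1+C_s²) = 0.0309²·(1+2.946) = 0.003768
Wq = λ·E[S²]/(2(1−ρ)) = 21.56·0.003768/(2·0.3338) = 0.12168 hr

Final: 0.12168 hr


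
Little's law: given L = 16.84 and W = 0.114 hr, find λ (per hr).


λ = L/W = 16.84/0.114 = 147.7193 /hr

Final: 147.7193 /hr


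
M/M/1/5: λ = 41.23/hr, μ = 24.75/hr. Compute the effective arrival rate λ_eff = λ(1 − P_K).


ρ = 1.6659; P_K = (1−ρ)ρ^5/(1−ρ^6) = 0.419330
λ_eff = λ(1 − P_K) = 41.23·(1 − 0.419330) = 41.23·0.580670 = 23.9410 /hr

Final: 23.9410 /hr


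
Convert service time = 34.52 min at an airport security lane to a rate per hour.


μ = 1/(service time) in consistent units.
1 hour = 60 min, so μ = 60/34.52 = 1.7381 per hour

Final: 1.7381 /hr


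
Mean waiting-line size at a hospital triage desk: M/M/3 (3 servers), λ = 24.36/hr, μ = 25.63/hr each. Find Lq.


a = λ/μ = 0.9504; ρ = a/3 = 0.3168
P₀ = 0.382909
Lq = P₀·a^c·ρ / (c!·(1−ρ)²) = 0.382909·0.85859·0.3168/(6·0.46674)
= 0.03719

Final: 0.03719


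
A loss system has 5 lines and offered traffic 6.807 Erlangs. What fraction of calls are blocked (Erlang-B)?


B(c,a) = (a^c/c!) / Σ_{k=0}^{c} a^k/k!
a^5/5! = 121.786039
Σ terms (k=0..5): 1.00000 + 6.80700 + 23.16762 + 52.56734 + 89.45647 + 121.78604 = 294.784475
B = 121.786039/294.784475 = 0.413136

Final: 0.413136


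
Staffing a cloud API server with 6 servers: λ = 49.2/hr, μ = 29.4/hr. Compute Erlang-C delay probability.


a = λ/μ = 1.6735; ρ = a/6 = 0.2789
P₀ = 0.187502 (from M/M/c formula)
C(c,a) = [a^c/(c!(1−ρ))]·P₀ = [21.96376/(720·0.7211)]·0.187502
= 0.04230·0.187502 = 0.007932

Final: 0.007932


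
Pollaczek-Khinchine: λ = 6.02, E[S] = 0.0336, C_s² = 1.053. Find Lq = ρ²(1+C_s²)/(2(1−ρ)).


ρ = λ·E[S] = 6.02·0.0336 = 0.2023
Lq = ρ²(1+C_s²)/(2(1−ρ)) = 0.04091·(1+1.053)/(2·0.7977)
= 0.04091·2.0530/1.5955 = 0.05265

Final: 0.05265


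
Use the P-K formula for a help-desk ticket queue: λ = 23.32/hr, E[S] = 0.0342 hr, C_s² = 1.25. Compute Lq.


ρ = λ·E[S] = 23.32·0.0342 = 0.7975
Lq = ρ²(1+C_s²)/(2(1−ρ)) = 0.6361·(1+1.25)/(2·0.2025)
= 0.6361·2.2500/0.4049 = 3.53453

Final: 3.53453


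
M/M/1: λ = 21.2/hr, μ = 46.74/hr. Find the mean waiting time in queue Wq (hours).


ρ = 21.2/46.74 = 0.4536
Wq = ρ/(μ−λ) = 0.4536/(46.74 − 21.2) = 0.4536/25.54 = 0.01776 hr

Final: 0.01776 hr


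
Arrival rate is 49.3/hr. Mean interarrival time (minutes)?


Mean interarrival time = 1/λ = 1/49.3 hour = 0.02028 hour
In minutes: 0.02028 × 60 = 1.2170 min

Final: 1.2170 min


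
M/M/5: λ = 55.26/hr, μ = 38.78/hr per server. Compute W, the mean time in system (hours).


a = 1.4250; ρ = 0.2850; P₀ = 0.240228
Lq = P₀·a^c·ρ/(c!(1−ρ)²) = 0.006556
Wq = Lq/λ = 0.006556/55.26 = 0.0001186 hr
W = Wq + 1/μ = 0.0001186 + 0.02579 = 0.02591 hr

Final: 0.02591 hr


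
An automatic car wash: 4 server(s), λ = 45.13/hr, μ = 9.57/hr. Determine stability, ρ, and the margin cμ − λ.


Total capacity cμ = 4·9.57 = 38.28/hr
ρ = λ/(cμ) = 45.13/38.28 = 1.1789
Stable ⇔ ρ < 1: NO
Spare capacity = cμ − λ = 38.28 − 45.13 = -6.85/hr

Final: ρ = 1.1789; unstable; margin = -6.85/hr


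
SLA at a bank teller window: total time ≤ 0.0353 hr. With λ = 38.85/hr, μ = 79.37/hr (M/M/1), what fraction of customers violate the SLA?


W ~ Exponential(μ−λ) for M/M/1.
μ − λ = 79.37 − 38.85 = 40.5200
P(W > t) = e^{−(μ−λ)t} = e^{−1.4304} = 0.239224

Final: 0.239224


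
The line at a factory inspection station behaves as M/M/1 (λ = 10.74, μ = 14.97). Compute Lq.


ρ = 10.74/14.97 = 0.7174
Lq = ρ²/(1−ρ) = 0.5147/0.2826 = 1.8216

Final: 1.8216


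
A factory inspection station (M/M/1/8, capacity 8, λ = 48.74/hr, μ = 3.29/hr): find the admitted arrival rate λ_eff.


ρ = 14.8146; P_K = (1−ρ)ρ^8/(1−ρ^9) = 0.932499
λ_eff = λ(1 − P_K) = 48.74·(1 − 0.932499) = 48.74·0.067501 = 3.2900 /hr

Final: 3.2900 /hr


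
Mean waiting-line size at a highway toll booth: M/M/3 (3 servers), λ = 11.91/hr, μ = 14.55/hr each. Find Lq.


a = λ/μ = 0.8186; ρ = a/3 = 0.2729
P₀ = 0.438734
Lq = P₀·a^c·ρ / (c!·(1−ρ)²) = 0.438734·0.54846·0.2729/(6·0.52874)
= 0.02070

Final: 0.02070


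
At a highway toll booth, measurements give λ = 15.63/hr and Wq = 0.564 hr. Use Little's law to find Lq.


Lq = λWq = 15.63·0.564 = 8.8153

Final: 8.8153


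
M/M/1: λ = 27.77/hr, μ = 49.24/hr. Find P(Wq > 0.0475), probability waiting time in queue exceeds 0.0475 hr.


ρ = 27.77/49.24 = 0.5640
P(Wq > t) = ρ·e^{−(μ−λ)t} = 0.5640·e^{−1.0198}
= 0.5640·0.360658 = 0.203401

Final: 0.203401


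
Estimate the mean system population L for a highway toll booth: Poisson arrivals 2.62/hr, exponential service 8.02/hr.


ρ = λ/μ = 2.62/8.02 = 0.3267
L = ρ/(1−ρ) = 0.3267/(1 − 0.3267) = 0.3267/0.6733 = 0.4852

Final: 0.4852


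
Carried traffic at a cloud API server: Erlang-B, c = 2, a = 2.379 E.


B(2,2.379) = 0.455774 (Erlang-B)
Carried load = a(1 − B) = 2.379·(1 − 0.455774) = 2.379·0.544226 = 1.2947 E

Final: 1.2947 Erlangs


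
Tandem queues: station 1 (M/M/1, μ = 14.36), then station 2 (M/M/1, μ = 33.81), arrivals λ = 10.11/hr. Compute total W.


Each node sees arrival rate λ = 10.11/hr (tandem ⇒ throughput preserved).
W₁ = 1/(μ₁−λ) = 1/(14.36−10.11) = 0.23529 hr
W₂ = 1/(μ₂−λ) = 1/(33.81−10.11) = 0.04219 hr
W_total = W₁ + W₂ = 0.23529 + 0.04219 = 0.27749 hr

Final: 0.27749 hr


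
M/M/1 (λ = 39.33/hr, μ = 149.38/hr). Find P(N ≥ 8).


ρ = 39.33/149.38 = 0.2633
P(N ≥ n) = ρ^n = 0.2633^8 = 0.00002309

Final: 0.00002309


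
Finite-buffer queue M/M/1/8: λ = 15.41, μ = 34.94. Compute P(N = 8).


ρ = λ/μ = 15.41/34.94 = 0.4410
P_K = (1−ρ)ρ^K/(1−ρ^(K+1)) = (0.5590·0.001432)/(1 − 0.0006314)
= 0.0008002/0.999369 = 0.0008007

Final: 0.0008007


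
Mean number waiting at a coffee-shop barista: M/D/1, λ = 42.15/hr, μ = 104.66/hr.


ρ = 42.15/104.66 = 0.4027
M/D/1: Lq = ρ²/(2(1−ρ)) = 0.1622/(2·0.5973) = 0.13578

Final: 0.13578


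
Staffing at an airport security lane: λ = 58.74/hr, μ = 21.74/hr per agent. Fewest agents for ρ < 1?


Stability requires cμ > λ ⇔ c > λ/μ.
λ/μ = 58.74/21.74 = 2.7019
Minimum integer c = ⌊2.7019⌋ + 1 = 3
Check: 3·21.74 = 65.22 > 58.74, while 2·21.74 = 43.48 ≤ 58.74

Final: 3 servers


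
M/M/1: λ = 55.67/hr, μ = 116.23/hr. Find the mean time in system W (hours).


W = 1/(μ−λ) = 1/(116.23 − 55.67) = 1/60.56 = 0.01651 hr

Final: 0.01651 hr


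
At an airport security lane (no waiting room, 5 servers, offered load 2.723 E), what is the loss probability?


B(c,a) = (a^c/c!) / Σ_{k=0}^{c} a^k/k!
a^5/5! = 1.247547
Σ terms (k=0..5): 1.00000 + 2.72300 + 3.70736 + 3.36505 + 2.29076 + 1.24755 = 14.333721
B = 1.247547/14.333721 = 0.087036

Final: 0.087036


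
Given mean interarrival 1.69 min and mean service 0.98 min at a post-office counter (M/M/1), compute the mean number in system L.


λ = 60/1.69 = 35.5030 /hr
μ = 60/0.98 = 61.2245 /hr
ρ = λ/μ = 35.5030/61.2245 = 0.5799
L = ρ/(1−ρ) = 0.5799/0.4201 = 1.3803

Final: 1.3803


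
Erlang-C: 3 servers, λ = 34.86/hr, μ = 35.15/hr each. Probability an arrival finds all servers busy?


a = λ/μ = 0.9917; ρ = a/3 = 0.3306
P₀ = 0.366785 (from M/M/c formula)
C(c,a) = [a^c/(c!(1−ρ))]·P₀ = [0.97545/(6·0.6694)]·0.366785
= 0.24286·0.366785 = 0.089078

Final: 0.089078


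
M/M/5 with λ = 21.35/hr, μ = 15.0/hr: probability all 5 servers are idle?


a = λ/μ = 21.35/15.0 = 1.4233; ρ = a/c = 0.2847
Σ_{k=0}^{4} a^k/k! (terms k=0..4) = 1.00000 + 1.42333 + 1.01294 + 0.48058 + 0.17101 = 4.08786
Tail: a^5/(5!(1−ρ)) = 5.84162/(120·0.7153) = 0.06805
P₀ = 1/(4.08786 + 0.06805) = 1/4.15592 = 0.240621

Final: 0.240621


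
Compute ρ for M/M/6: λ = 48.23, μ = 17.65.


ρ = λ/(cμ) = 48.23/(6·17.65) = 48.23/105.90 = 0.4554

Final: 0.4554


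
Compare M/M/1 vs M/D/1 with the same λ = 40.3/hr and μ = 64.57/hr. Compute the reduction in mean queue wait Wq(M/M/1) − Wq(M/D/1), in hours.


ρ = 40.3/64.57 = 0.6241
Wq(M/M/1) = ρ/(μ−λ) = 0.6241/24.27 = 0.02572 hr
Wq(M/D/1) = ρ/(2(μ−λ)) = 0.01286 hr
Savings = 0.02572 − 0.01286 = 0.01286 hr

Final: 0.01286 hr


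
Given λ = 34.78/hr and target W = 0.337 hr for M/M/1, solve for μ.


W = 1/(μ−λ) ⇒ μ − λ = 1/W = 1/0.337 = 2.9674
μ = λ + 1/W = 34.78 + 2.9674 = 37.7474 per hr

Final: 37.7474 /hr


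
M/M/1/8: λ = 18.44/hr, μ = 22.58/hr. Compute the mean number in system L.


ρ = 18.44/22.58 = 0.8167
L = ρ[1 − (K+1)ρ^K + Kρ^(K+1)] / [(1−ρ)(1−ρ^(K+1))]
Numerator: 0.8167·(1 − 9·0.197832 + 8·0.161560) = 0.418119
Denominator: (0.1833)·(0.838440) = 0.153726
L = 0.418119/0.153726 = 2.7199

Final: 2.7199


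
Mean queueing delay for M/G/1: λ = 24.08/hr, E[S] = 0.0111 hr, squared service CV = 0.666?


ρ = λ·E[S] = 24.08·0.0111 = 0.2673
E[S²] = E[S]²(1+C_s²) = 0.0111²·(1+0.666) = 0.0002053
Wq = λ·E[S²]/(2(1−ρ)) = 24.08·0.0002053/(2·0.7327) = 0.003373 hr

Final: 0.003373 hr


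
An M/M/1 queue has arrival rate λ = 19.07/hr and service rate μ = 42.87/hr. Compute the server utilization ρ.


ρ = λ/μ = 19.07/42.87 = 0.4448

Final: 0.4448


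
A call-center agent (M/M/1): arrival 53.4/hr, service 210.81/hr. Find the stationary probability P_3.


ρ = 53.4/210.81 = 0.2533
P_n = (1−ρ)·ρ^n = (1 − 0.2533)·0.2533^3 = 0.7467·0.016254 = 0.012136

Final: 0.012136


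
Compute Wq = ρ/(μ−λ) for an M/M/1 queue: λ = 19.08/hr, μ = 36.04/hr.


ρ = 19.08/36.04 = 0.5294
Wq = ρ/(μ−λ) = 0.5294/(36.04 − 19.08) = 0.5294/16.96 = 0.03122 hr

Final: 0.03122 hr


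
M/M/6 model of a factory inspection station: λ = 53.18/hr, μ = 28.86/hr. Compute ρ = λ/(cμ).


ρ = λ/(cμ) = 53.18/(6·28.86) = 53.18/173.16 = 0.3071

Final: 0.3071


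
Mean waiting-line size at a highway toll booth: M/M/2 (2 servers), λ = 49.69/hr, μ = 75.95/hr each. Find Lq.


a = λ/μ = 0.6542; ρ = a/2 = 0.3271
P₀ = 0.507019
Lq = P₀·a^c·ρ / (c!·(1−ρ)²) = 0.507019·0.42804·0.3271/(2·0.45276)
= 0.07840

Final: 0.07840


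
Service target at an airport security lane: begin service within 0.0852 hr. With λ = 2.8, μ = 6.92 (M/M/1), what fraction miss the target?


ρ = 2.8/6.92 = 0.4046
P(Wq > t) = ρ·e^{−(μ−λ)t} = 0.4046·e^{−0.3510}
= 0.4046·0.703967 = 0.284842

Final: 0.284842


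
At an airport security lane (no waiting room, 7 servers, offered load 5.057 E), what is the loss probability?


B(c,a) = (a^c/c!) / Σ_{k=0}^{c} a^k/k!
a^7/7! = 16.781089
Σ terms (k=0..7): 1.00000 + 5.05700 + 12.78662 + 21.55399 + 27.24963 + 27.56027 + 23.22872 + 16.78109 = 135.217318
B = 16.781089/135.217318 = 0.124105

Final: 0.124105


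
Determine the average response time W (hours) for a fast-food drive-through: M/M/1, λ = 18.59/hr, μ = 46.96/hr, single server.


W = 1/(μ−λ) = 1/(46.96 − 18.59) = 1/28.37 = 0.03525 hr

Final: 0.03525 hr


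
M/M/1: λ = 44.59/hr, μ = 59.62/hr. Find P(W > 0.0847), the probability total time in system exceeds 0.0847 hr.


W ~ Exponential(μ−λ) for M/M/1.
μ − λ = 59.62 − 44.59 = 15.0300
P(W > t) = e^{−(μ−λ)t} = e^{−1.2730} = 0.279979

Final: 0.279979


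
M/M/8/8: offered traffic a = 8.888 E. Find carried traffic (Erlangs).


B(8,8.888) = 0.283364 (Erlang-B)
Carried load = a(1 − B) = 8.888·(1 − 0.283364) = 8.888·0.716636 = 6.3695 E

Final: 6.3695 Erlangs


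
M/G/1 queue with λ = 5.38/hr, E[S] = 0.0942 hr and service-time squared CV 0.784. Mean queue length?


ρ = λ·E[S] = 5.38·0.0942 = 0.5068
Lq = ρ²(1+C_s²)/(2(1−ρ)) = 0.2568·(1+0.784)/(2·0.4932)
= 0.2568·1.7840/0.9864 = 0.46452

Final: 0.46452


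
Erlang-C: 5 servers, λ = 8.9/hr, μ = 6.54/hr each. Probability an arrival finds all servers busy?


a = λ/μ = 1.3609; ρ = a/5 = 0.2722
P₀ = 0.256200 (from M/M/c formula)
C(c,a) = [a^c/(c!(1−ρ))]·P₀ = [4.66725/(120·0.7278)]·0.256200
= 0.05344·0.256200 = 0.013691

Final: 0.013691


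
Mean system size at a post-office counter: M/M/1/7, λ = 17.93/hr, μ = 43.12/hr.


ρ = 17.93/43.12 = 0.4158
L = ρ[1 − (K+1)ρ^K + Kρ^(K+1)] / [(1−ρ)(1−ρ^(K+1))]
Numerator: 0.4158·(1 − 8·0.002149 + 7·0.0008937) = 0.411268
Denominator: (0.5842)·(0.999106) = 0.583662
L = 0.411268/0.583662 = 0.7046

Final: 0.7046


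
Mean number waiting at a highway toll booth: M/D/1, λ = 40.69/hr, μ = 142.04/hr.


ρ = 40.69/142.04 = 0.2865
M/D/1: Lq = ρ²/(2(1−ρ)) = 0.08206/(2·0.7135) = 0.05751

Final: 0.05751


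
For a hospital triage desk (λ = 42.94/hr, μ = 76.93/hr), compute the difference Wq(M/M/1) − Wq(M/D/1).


ρ = 42.94/76.93 = 0.5582
Wq(M/M/1) = ρ/(μ−λ) = 0.5582/33.99 = 0.01642 hr
Wq(M/D/1) = ρ/(2(μ−λ)) = 0.008211 hr
Savings = 0.01642 − 0.008211 = 0.008211 hr

Final: 0.008211 hr


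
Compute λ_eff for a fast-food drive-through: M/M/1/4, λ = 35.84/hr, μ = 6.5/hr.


ρ = 5.5138; P_K = (1−ρ)ρ^4/(1−ρ^5) = 0.818799
λ_eff = λ(1 − P_K) = 35.84·(1 − 0.818799) = 35.84·0.181201 = 6.4942 /hr

Final: 6.4942 /hr


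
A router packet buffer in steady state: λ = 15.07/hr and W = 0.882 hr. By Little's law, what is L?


L = λW = 15.07·0.882 = 13.2917

Final: 13.2917


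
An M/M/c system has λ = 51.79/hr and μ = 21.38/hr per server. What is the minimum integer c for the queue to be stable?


Stability requires cμ > λ ⇔ c > λ/μ.
λ/μ = 51.79/21.38 = 2.4224
Minimum integer c = ⌊2.4224⌋ + 1 = 3
Check: 3·21.38 = 64.14 > 51.79, while 2·21.38 = 42.76 ≤ 51.79

Final: 3 servers


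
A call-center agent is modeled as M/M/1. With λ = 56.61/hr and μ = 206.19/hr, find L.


ρ = λ/μ = 56.61/206.19 = 0.2746
L = ρ/(1−ρ) = 0.2746/(1 − 0.2746) = 0.2746/0.7254 = 0.3785

Final: 0.3785


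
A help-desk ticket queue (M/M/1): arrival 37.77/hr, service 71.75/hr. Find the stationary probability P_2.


ρ = 37.77/71.75 = 0.5264
P_n = (1−ρ)·ρ^n = (1 − 0.5264)·0.5264^2 = 0.4736·0.277109 = 0.131236

Final: 0.131236


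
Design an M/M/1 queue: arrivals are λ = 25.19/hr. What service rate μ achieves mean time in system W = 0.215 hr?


W = 1/(μ−λ) ⇒ μ − λ = 1/W = 1/0.215 = 4.6512
μ = λ + 1/W = 25.19 + 4.6512 = 29.8412 per hr

Final: 29.8412 /hr


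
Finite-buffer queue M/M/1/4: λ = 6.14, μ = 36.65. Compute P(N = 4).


ρ = λ/μ = 6.14/36.65 = 0.1675
P_K = (1−ρ)ρ^K/(1−ρ^(K+1)) = (0.8325·0.0007877)/(1 − 0.0001320)
= 0.0006558/0.999868 = 0.0006558

Final: 0.0006558


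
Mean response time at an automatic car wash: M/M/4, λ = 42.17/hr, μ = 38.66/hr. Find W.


a = 1.0908; ρ = 0.2727; P₀ = 0.335220
Lq = P₀·a^c·ρ/(c!(1−ρ)²) = 0.01019
Wq = Lq/λ = 0.01019/42.17 = 0.0002417 hr
W = Wq + 1/μ = 0.0002417 + 0.02587 = 0.02611 hr

Final: 0.02611 hr


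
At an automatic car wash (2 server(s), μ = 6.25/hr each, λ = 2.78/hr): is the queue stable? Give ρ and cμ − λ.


Total capacity cμ = 2·6.25 = 12.50/hr
ρ = λ/(cμ) = 2.78/12.50 = 0.2224
Stable ⇔ ρ < 1: YES
Spare capacity = cμ − λ = 12.50 − 2.78 = 9.72/hr

Final: ρ = 0.2224; stable; margin = 9.72/hr


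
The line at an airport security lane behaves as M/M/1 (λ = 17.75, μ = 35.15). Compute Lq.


ρ = 17.75/35.15 = 0.5050
Lq = ρ²/(1−ρ) = 0.2550/0.4950 = 0.5151

Final: 0.5151


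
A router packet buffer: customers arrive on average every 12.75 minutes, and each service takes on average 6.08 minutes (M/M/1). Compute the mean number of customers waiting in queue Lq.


λ = 60/12.75 = 4.7059 /hr
μ = 60/6.08 = 9.8684 /hr
ρ = λ/μ = 4.7059/9.8684 = 0.4769
Lq = ρ²/(1−ρ) = 0.2274/0.5231 = 0.4347

Final: 0.4347


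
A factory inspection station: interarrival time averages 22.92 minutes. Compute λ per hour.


λ = 1/(interarrival time) in consistent units.
1 hour = 60 min, so λ = 60/22.92 = 2.6178 per hour

Final: 2.6178 /hr


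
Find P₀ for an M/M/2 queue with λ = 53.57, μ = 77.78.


a = λ/μ = 53.57/77.78 = 0.6887; ρ = a/c = 0.3444
Σ_{k=0}^{1} a^k/k! (terms k=0..1) = 1.00000 + 0.68874 = 1.68874
Tail: a^2/(2!(1−ρ)) = 0.47436/(2·0.6556) = 0.36176
P₀ = 1/(1.68874 + 0.36176) = 1/2.05050 = 0.487687

Final: 0.487687


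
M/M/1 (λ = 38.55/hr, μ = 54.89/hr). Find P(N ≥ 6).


ρ = 38.55/54.89 = 0.7023
P(N ≥ n) = ρ^n = 0.7023^6 = 0.120002

Final: 0.120002


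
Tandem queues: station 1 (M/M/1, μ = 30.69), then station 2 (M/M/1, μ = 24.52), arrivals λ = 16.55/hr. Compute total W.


Each node sees arrival rate λ = 16.55/hr (tandem ⇒ throughput preserved).
W₁ = 1/(μ₁−λ) = 1/(30.69−16.55) = 0.07072 hr
W₂ = 1/(μ₂−λ) = 1/(24.52−16.55) = 0.12547 hr
W_total = W₁ + W₂ = 0.07072 + 0.12547 = 0.19619 hr

Final: 0.19619 hr


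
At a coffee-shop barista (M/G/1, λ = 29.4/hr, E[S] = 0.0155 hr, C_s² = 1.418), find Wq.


ρ = λ·E[S] = 29.4·0.0155 = 0.4557
E[S²] = E[S]²(1+C_s²) = 0.0155²·(1+1.418) = 0.0005809
Wq = λ·E[S²]/(2(1−ρ)) = 29.4·0.0005809/(2·0.5443) = 0.01569 hr

Final: 0.01569 hr


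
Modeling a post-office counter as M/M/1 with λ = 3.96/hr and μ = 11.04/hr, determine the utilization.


ρ = λ/μ = 3.96/11.04 = 0.3587

Final: 0.3587


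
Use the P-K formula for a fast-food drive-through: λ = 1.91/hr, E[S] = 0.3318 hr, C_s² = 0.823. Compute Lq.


ρ = λ·E[S] = 1.91·0.3318 = 0.6337
Lq = ρ²(1+C_s²)/(2(1−ρ)) = 0.4016·(1+0.823)/(2·0.3663)
= 0.4016·1.8230/0.7325 = 0.99950

Final: 0.99950


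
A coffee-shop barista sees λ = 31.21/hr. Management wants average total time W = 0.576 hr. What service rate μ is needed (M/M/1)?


W = 1/(μ−λ) ⇒ μ − λ = 1/W = 1/0.576 = 1.7361
μ = λ + 1/W = 31.21 + 1.7361 = 32.9461 per hr

Final: 32.9461 /hr


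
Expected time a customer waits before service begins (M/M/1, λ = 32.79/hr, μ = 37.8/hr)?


ρ = 32.79/37.8 = 0.8675
Wq = ρ/(μ−λ) = 0.8675/(37.8 − 32.79) = 0.8675/5.01 = 0.1731 hr

Final: 0.1731 hr


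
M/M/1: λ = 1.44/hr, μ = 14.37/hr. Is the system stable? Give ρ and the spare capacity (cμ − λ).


Total capacity cμ = 1·14.37 = 14.37/hr
ρ = λ/(cμ) = 1.44/14.37 = 0.1002
Stable ⇔ ρ < 1: YES
Spare capacity = cμ − λ = 14.37 − 1.44 = 12.93/hr

Final: ρ = 0.1002; stable; margin = 12.93/hr


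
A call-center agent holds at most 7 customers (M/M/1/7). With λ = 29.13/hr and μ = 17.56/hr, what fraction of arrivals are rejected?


ρ = λ/μ = 29.13/17.56 = 1.6589
P_K = (1−ρ)ρ^K/(1−ρ^(K+1)) = (-0.6589·34.570990)/(1 − 57.349256)
= -22.778266/-56.349256 = 0.404234

Final: 0.404234


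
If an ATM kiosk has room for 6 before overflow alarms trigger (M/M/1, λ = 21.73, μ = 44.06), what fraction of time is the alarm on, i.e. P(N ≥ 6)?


ρ = 21.73/44.06 = 0.4932
P(N ≥ n) = ρ^n = 0.4932^6 = 0.014391

Final: 0.014391


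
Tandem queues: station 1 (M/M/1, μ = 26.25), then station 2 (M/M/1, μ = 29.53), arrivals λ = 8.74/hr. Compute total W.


Each node sees arrival rate λ = 8.74/hr (tandem ⇒ throughput preserved).
W₁ = 1/(μ₁−λ) = 1/(26.25−8.74) = 0.05711 hr
W₂ = 1/(μ₂−λ) = 1/(29.53−8.74) = 0.04810 hr
W_total = W₁ + W₂ = 0.05711 + 0.04810 = 0.10521 hr

Final: 0.10521 hr


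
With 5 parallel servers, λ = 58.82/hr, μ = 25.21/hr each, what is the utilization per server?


ρ = λ/(cμ) = 58.82/(5·25.21) = 58.82/126.05 = 0.4666

Final: 0.4666


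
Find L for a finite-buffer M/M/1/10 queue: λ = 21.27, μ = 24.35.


ρ = 21.27/24.35 = 0.8735
L = ρ[1 − (K+1)ρ^K + Kρ^(K+1)] / [(1−ρ)(1−ρ^(K+1))]
Numerator: 0.8735·(1 − 11·0.258634 + 10·0.225920) = 0.361829
Denominator: (0.1265)·(0.774080) = 0.097912
L = 0.361829/0.097912 = 3.6954

Final: 3.6954


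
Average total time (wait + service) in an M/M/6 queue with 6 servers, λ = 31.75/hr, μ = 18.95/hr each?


a = 1.6755; ρ = 0.2792; P₀ = 0.187128
Lq = P₀·a^c·ρ/(c!(1−ρ)²) = 0.003090
Wq = Lq/λ = 0.003090/31.75 = 0.00009734 hr
W = Wq + 1/μ = 0.00009734 + 0.05277 = 0.05287 hr

Final: 0.05287 hr
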